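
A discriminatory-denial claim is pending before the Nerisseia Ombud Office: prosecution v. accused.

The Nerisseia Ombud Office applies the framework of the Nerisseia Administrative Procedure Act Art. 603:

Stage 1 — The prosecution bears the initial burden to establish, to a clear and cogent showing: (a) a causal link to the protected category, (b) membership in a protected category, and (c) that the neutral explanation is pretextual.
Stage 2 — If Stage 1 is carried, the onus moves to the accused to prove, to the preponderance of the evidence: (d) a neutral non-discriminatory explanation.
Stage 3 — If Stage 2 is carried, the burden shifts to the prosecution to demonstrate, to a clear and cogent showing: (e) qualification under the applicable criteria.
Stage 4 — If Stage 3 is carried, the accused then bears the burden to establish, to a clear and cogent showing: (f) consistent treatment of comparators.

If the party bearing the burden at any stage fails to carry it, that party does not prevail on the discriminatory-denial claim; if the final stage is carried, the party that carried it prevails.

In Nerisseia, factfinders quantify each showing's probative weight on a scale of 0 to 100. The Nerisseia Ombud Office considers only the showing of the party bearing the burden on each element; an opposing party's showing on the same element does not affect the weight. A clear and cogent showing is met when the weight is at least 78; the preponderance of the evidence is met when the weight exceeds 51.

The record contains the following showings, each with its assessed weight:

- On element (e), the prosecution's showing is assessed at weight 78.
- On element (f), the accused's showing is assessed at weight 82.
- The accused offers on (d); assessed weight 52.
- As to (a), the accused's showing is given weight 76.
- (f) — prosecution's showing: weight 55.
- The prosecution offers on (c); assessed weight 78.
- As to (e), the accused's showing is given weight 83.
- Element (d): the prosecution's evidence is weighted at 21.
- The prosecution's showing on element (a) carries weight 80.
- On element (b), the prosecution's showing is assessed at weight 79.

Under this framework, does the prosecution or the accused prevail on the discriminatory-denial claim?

Stage 1 — burden on prosecution; standard: a clear and cogent showing (weight is at least 78).
    (a): 80 (accused's 76 disregarded) ≥ 78 [met]
    (b): 79 ≥ 78 [met]
    (c): 78 ≥ 78 [met]
  Stage 1 is satisfied; the onus moves to the accused.
Stage 2 — burden on accused; standard: the preponderance of the evidence (weight exceeds 51).
    (d): 52 (prosecution's 21 disregarded) > 51 [met]
  All elements met. The burden passes to the prosecution.
Stage 3 — burden on prosecution; standard: a clear and cogent showing (weight is at least 78).
    (e): 78 (accused's 83 disregarded) ≥ 78 [met]
  Stage 3 carried; the burden shifts to the accused.
Stage 4 — burden on accused; standard: a clear and cogent showing (weight is at least 78).
    (f): 82 (prosecution's 55 disregarded) ≥ 78 [met]
  The accused carries the last stage.
With every stage satisfied, the accused prevails.

accused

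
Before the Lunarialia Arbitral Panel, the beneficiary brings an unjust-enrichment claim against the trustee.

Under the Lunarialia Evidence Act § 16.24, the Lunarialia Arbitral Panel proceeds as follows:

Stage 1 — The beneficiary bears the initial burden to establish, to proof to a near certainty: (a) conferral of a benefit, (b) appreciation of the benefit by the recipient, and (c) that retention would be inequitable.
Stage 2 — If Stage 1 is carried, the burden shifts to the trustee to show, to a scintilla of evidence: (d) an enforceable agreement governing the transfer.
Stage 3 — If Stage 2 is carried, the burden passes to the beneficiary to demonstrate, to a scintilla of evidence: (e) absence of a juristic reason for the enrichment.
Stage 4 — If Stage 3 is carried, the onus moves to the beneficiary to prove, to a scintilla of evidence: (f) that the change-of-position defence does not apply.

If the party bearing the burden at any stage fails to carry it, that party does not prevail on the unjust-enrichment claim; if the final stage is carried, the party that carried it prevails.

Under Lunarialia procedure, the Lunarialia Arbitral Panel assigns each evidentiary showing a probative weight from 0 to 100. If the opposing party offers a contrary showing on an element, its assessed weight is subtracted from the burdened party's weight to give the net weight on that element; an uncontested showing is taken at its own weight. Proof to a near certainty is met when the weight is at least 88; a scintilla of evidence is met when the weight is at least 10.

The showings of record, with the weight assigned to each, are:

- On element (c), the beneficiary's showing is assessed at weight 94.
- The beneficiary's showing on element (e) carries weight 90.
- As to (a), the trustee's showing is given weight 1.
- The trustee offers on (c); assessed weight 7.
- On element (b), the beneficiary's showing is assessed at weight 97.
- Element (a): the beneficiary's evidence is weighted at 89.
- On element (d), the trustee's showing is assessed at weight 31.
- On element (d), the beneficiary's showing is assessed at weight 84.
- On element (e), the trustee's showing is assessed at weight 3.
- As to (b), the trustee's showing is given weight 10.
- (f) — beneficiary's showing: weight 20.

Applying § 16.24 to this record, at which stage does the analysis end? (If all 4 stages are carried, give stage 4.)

stage 1

At Stage 1 the beneficiary must meet proof to a near certainty (weight is at least 88): on (a) the weight is 89 less the opposing 1 gives net 88, ≥ 88, so (a) meets the standard; on (b) the weight is 97 less the opposing 10 gives net 87, < 88, so (b) does not meet the standard; on (c) the weight is 94 less the opposing 7 gives net 87, < 88, so (c) does not meet the standard.
  Stage 1 not carried; the beneficiary fails its burden.
So the trustee prevails.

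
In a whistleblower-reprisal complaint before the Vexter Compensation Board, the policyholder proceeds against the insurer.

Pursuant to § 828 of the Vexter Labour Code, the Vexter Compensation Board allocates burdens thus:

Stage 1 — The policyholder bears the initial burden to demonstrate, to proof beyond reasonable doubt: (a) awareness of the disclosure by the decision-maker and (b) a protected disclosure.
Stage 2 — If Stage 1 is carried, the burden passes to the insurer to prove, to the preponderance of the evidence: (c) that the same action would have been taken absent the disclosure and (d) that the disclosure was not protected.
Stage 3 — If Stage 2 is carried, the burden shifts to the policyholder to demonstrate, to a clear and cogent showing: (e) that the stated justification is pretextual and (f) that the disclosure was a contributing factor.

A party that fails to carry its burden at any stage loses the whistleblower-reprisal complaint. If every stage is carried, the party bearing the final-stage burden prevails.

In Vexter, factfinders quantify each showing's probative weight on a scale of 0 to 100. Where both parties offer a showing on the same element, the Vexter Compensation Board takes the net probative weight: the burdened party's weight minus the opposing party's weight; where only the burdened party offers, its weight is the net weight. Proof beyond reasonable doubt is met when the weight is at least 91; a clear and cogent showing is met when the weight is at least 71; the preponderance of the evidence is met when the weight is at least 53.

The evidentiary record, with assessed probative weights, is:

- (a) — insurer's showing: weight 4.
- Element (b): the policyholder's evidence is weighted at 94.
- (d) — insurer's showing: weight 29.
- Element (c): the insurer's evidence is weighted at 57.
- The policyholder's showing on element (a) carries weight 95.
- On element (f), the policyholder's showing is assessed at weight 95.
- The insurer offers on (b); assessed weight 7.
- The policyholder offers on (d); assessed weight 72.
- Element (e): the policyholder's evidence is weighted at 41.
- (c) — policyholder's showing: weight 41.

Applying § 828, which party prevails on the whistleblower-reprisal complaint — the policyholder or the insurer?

Stage 1 (policyholder, proof beyond reasonable doubt, weight is at least 91): (a) net 95−4=91 ≥ 91 — meets; (b) net 94−7=87 < 91 — fails.
  The policyholder does not carry Stage 1.
The insurer prevails.

insurer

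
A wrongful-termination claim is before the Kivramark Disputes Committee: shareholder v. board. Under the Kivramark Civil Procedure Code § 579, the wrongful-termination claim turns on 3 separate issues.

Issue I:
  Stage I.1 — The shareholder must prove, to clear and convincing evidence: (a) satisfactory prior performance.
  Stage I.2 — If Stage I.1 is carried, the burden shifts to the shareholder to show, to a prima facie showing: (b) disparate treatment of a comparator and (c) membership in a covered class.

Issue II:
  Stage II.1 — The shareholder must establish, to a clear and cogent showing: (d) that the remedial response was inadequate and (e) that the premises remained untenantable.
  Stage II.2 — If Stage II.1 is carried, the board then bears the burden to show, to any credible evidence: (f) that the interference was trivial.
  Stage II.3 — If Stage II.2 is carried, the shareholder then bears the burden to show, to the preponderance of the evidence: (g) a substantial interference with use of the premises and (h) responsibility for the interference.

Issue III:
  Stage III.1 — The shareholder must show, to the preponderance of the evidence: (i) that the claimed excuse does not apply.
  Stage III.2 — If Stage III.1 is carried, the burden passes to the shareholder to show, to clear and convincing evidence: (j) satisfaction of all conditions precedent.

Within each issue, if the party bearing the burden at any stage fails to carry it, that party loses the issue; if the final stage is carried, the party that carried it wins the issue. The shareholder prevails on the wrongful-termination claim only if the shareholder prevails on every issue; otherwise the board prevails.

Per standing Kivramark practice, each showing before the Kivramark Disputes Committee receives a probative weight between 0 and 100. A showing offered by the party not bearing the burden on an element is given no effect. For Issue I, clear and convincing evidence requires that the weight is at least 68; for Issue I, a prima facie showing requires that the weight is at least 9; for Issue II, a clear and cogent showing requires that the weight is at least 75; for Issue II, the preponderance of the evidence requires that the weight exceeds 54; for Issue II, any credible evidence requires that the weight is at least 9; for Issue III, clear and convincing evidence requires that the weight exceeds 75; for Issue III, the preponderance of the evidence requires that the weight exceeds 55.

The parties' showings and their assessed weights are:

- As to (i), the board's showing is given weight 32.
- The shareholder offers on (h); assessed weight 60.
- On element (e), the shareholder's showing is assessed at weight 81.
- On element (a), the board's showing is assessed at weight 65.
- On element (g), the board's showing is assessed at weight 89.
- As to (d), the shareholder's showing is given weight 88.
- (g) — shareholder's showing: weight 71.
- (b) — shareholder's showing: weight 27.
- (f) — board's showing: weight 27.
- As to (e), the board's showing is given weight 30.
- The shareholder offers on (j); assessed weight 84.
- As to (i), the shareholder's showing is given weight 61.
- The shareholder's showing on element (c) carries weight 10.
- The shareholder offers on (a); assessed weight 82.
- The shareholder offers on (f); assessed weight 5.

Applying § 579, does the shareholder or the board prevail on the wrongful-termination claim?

shareholder

— Issue I —
At Stage I.1 the shareholder must meet clear and convincing evidence (weight is at least 68): on (a) the weight is 82 (the board's 65 is given no effect), which does reach 68, so (a) meets the standard.
  All elements met. The shareholder retains the burden for Stage I.2.
At Stage I.2 the shareholder must meet a prima facie showing (weight is at least 9): on (b) the weight is 27, which does reach 9, so (b) meets the standard; on (c) the weight is 10, which does reach 9, so (c) meets the standard.
  All elements met at the final stage.
With every stage satisfied, the shareholder prevails on this issue.
— Issue II —
Stage II.1 (shareholder, a clear and cogent showing, weight is at least 75): (d) 88 ≥ 75 — meets; (e) 81 (board's 30 disregarded) ≥ 75 — meets.
  Stage II.1 carried; the burden shifts to the board.
Stage II.2 (board, any credible evidence, weight is at least 9): (f) 27 (shareholder's 5 disregarded) ≥ 9 — meets.
  Stage II.2 is satisfied; the onus moves to the shareholder.
Stage II.3 (shareholder, the preponderance of the evidence, weight exceeds 54): (g) 71 (board's 89 disregarded) > 54 — meets; (h) 60 > 54 — meets.
  All elements met at the final stage.
Every stage carried; the shareholder prevails on this issue.
— Issue III —
Stage III.1 — burden on shareholder; standard: the preponderance of the evidence (weight exceeds 55).
    (i): 61 (board's 32 disregarded) > 55 [met]
  All elements met. The shareholder retains the burden for Stage III.2.
Stage III.2 — burden on shareholder; standard: clear and convincing evidence (weight exceeds 75).
    (j): 84 > 75 [met]
  Stage III.2 carried; the final stage is satisfied.
All stages carried — the shareholder prevails on this issue.
Per-issue: Issue I → shareholder; Issue II → shareholder; Issue III → shareholder. The shareholder must prevail on every issue; overall, the shareholder prevails.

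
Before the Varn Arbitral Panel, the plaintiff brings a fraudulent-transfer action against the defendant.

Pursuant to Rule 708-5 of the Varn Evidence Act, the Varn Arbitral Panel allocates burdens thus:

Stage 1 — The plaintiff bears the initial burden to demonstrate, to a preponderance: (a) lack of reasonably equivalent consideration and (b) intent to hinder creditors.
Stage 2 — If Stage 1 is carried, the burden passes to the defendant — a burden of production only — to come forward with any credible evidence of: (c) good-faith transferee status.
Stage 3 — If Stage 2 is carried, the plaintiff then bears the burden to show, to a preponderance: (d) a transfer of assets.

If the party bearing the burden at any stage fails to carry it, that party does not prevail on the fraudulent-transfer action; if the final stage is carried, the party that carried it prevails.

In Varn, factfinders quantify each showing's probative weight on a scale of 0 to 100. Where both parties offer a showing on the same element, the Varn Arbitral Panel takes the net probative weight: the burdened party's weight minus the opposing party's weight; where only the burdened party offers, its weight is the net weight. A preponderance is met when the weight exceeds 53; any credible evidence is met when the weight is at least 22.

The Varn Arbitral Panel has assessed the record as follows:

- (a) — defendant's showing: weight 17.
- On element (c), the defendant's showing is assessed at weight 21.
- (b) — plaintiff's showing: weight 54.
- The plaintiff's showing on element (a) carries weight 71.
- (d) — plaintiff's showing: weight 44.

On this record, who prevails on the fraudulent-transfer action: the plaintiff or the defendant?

Stage 1 (plaintiff, a preponderance, weight exceeds 53): (a) net 71−17=54 > 53 — meets; (b) 54 > 53 — meets.
  Stage 1 is satisfied; the onus moves to the defendant.
Stage 2 (defendant, any credible evidence, weight is at least 22): (c) 21 < 22 — fails.
  The defendant does not carry Stage 2.
The plaintiff prevails.

plaintiff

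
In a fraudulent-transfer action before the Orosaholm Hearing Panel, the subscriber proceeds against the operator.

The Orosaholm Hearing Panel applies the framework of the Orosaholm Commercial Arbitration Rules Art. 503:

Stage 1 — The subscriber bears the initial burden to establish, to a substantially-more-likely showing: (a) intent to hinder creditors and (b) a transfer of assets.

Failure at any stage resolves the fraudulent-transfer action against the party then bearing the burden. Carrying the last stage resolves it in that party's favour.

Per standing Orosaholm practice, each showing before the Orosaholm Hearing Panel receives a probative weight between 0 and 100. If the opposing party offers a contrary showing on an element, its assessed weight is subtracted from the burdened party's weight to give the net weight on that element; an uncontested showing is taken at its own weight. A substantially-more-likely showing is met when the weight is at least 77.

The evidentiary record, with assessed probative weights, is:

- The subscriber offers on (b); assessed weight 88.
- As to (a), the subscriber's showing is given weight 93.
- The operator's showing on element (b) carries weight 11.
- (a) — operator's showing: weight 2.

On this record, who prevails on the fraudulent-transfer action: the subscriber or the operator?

At Stage 1 the subscriber must meet a substantially-more-likely showing (weight is at least 77): on (a) the weight is 93 less the opposing 2 gives net 91, ≥ 77, so (a) meets the standard; on (b) the weight is 88 less the opposing 11 gives net 77, which does reach 77, so (b) meets the standard.
  All elements met at the final stage.
With every stage satisfied, the subscriber prevails.

subscriber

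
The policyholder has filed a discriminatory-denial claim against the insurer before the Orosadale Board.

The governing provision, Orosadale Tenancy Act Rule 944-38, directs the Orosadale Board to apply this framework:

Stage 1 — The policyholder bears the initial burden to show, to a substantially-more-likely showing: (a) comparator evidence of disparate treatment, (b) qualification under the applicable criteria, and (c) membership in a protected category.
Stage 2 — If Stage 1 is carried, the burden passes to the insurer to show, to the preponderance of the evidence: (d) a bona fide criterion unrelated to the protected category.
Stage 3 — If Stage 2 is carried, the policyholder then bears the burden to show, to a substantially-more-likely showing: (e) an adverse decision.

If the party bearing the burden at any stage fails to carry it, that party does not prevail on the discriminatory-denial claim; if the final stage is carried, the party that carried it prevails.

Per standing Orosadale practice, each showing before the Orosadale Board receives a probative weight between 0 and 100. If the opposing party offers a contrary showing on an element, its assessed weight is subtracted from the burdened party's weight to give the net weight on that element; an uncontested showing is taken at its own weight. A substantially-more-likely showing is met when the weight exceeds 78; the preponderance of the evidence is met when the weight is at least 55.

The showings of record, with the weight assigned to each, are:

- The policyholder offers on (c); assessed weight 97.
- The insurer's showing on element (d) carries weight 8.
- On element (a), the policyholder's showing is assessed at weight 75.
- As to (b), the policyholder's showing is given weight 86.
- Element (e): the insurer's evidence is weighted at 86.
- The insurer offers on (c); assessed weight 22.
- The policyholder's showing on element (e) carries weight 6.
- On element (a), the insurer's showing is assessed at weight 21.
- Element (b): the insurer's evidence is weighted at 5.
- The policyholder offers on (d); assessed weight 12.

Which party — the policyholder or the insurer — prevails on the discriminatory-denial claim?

insurer

At Stage 1 the policyholder must meet a substantially-more-likely showing (weight exceeds 78): on (a) the weight is 75 less the opposing 21 gives net 54, which does not exceed 78, so (a) does not meet the standard; on (b) the weight is 86 less the opposing 5 gives net 81, which does exceed 78, so (b) meets the standard; on (c) the weight is 97 less the opposing 22 gives net 75, which does not exceed 78, so (c) does not meet the standard.
  Not every element is met, so the policyholder fails to carry Stage 1.
So the insurer prevails.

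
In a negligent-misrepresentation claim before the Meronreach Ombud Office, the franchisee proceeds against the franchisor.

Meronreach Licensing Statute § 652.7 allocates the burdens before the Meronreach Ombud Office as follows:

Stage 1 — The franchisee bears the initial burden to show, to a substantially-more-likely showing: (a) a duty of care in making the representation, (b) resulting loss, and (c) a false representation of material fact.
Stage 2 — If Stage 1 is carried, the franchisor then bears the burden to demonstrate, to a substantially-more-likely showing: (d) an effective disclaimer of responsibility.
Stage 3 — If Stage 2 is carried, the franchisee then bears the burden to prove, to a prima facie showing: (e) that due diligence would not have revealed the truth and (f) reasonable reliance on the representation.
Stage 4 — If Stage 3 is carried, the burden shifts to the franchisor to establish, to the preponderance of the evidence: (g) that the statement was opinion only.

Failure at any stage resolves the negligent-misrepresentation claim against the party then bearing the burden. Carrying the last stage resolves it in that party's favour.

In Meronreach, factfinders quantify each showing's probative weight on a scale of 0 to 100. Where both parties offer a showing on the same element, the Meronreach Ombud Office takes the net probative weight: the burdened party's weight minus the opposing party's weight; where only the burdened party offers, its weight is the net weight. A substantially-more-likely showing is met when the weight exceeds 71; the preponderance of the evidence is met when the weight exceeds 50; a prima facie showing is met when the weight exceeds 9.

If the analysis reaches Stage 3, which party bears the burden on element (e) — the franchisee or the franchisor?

Stage 3's rule assigns the burden to the franchisee (to a prima facie showing).

franchisee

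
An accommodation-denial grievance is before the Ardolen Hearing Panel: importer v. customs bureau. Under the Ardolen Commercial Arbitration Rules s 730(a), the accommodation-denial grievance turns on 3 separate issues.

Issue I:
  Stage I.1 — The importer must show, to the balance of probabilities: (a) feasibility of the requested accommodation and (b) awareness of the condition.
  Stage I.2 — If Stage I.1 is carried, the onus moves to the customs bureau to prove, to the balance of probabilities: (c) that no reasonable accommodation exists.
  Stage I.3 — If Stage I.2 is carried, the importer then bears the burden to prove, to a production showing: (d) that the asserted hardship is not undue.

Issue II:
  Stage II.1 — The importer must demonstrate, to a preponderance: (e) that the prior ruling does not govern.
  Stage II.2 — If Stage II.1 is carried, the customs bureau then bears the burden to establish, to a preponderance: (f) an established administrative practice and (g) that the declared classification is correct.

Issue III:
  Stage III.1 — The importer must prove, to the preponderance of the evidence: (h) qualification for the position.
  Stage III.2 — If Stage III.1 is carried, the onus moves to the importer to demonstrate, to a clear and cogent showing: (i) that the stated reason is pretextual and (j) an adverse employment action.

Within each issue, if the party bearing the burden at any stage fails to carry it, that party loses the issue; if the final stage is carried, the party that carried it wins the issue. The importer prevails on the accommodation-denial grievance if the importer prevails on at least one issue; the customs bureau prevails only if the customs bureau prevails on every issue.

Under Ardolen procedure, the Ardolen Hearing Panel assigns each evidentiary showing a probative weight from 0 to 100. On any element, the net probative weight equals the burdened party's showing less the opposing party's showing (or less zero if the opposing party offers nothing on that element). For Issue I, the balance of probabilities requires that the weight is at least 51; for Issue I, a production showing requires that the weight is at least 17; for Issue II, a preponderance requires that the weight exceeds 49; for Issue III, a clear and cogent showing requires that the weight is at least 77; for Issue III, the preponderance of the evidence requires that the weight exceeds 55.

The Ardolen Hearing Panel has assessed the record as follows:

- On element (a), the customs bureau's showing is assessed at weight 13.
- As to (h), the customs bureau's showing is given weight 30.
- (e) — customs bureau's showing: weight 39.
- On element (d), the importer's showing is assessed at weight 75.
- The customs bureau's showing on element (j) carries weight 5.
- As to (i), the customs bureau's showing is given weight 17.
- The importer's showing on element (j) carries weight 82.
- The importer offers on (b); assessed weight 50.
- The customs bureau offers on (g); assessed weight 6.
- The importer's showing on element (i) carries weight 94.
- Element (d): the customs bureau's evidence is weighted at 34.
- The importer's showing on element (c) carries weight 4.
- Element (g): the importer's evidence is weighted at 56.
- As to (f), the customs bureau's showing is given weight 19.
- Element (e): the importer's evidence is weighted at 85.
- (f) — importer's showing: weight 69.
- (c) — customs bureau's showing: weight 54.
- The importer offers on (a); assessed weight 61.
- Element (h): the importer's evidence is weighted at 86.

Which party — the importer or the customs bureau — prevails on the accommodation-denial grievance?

— Issue I —
Stage I.1 — burden on importer; standard: the balance of probabilities (weight is at least 51).
    (a): 61 − 13 = 48 < 51 [not met]
    (b): 50 < 51 [not met]
  The importer does not carry Stage I.1.
The analysis ends at Stage I.1; the customs bureau prevails on this issue.
— Issue II —
At Stage II.1 the importer must meet a preponderance (weight exceeds 49): on (e) the weight is 85 less the opposing 39 gives net 46, ≤ 49, so (e) does not meet the standard.
  Not every element is met, so the importer fails to carry Stage II.1.
So the customs bureau prevails on this issue.
— Issue III —
Stage III.1 — burden on importer; standard: the preponderance of the evidence (weight exceeds 55).
    (h): 86 − 30 = 56 > 55 [met]
  All elements met. The importer retains the burden for Stage III.2.
Stage III.2 — burden on importer; standard: a clear and cogent showing (weight is at least 77).
    (i): 94 − 17 = 77 ≥ 77 [met]
    (j): 82 − 5 = 77 ≥ 77 [met]
  All elements met at the final stage.
With every stage satisfied, the importer prevails on this issue.
Per-issue: Issue I → customs bureau; Issue II → customs bureau; Issue III → importer. The importer must prevail on at least one issue; overall, the importer prevails.

importer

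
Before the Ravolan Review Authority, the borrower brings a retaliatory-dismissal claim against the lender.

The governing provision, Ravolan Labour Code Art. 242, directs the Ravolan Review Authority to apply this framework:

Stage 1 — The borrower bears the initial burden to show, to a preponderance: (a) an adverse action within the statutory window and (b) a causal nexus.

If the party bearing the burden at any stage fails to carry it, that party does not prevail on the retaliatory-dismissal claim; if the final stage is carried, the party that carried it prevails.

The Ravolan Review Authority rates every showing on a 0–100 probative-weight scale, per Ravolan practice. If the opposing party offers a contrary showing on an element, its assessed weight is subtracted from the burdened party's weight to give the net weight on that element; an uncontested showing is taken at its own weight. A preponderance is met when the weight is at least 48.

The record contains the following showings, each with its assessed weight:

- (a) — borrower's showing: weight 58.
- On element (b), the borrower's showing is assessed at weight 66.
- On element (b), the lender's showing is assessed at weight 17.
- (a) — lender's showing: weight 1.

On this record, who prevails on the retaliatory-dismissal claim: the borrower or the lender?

Stage 1 — burden on borrower; standard: a preponderance (weight is at least 48).
    (a): 58 − 1 = 57 ≥ 48 [met]
    (b): 66 − 17 = 49 ≥ 48 [met]
  Stage 1 carried; the final stage is satisfied.
Every stage carried; the borrower prevails.

borrower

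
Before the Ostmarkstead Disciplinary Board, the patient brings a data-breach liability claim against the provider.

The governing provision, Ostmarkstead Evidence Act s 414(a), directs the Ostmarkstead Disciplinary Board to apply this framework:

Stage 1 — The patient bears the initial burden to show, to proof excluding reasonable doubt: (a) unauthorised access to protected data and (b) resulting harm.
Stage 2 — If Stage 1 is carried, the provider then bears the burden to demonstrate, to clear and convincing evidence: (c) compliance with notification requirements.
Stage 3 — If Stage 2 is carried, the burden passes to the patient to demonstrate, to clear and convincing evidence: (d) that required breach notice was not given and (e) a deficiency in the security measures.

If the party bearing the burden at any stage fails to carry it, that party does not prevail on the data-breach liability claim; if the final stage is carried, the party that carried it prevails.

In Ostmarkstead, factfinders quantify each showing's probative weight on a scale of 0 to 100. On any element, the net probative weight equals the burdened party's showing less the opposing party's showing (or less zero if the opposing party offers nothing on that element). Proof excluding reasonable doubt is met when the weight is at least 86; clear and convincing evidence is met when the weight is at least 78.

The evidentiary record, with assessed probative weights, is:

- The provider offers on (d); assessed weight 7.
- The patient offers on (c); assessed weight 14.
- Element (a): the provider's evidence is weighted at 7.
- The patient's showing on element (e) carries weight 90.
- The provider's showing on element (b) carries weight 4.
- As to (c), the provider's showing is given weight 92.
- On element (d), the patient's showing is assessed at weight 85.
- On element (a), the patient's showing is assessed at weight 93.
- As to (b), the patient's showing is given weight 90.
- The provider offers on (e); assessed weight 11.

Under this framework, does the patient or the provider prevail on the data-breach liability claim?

At Stage 1 the patient must meet proof excluding reasonable doubt (weight is at least 86): on (a) the weight is 93 less the opposing 7 gives net 86, ≥ 86, so (a) meets the standard; on (b) the weight is 90 less the opposing 4 gives net 86, ≥ 86, so (b) meets the standard.
  All elements met. The burden passes to the provider.
At Stage 2 the provider must meet clear and convincing evidence (weight is at least 78): on (c) the weight is 92 less the opposing 14 gives net 78, which does reach 78, so (c) meets the standard.
  The provider carries Stage 2; the patient now bears the burden.
At Stage 3 the patient must meet clear and convincing evidence (weight is at least 78): on (d) the weight is 85 less the opposing 7 gives net 78, which does reach 78, so (d) meets the standard; on (e) the weight is 90 less the opposing 11 gives net 79, ≥ 78, so (e) meets the standard.
  All elements met at the final stage.
Every stage carried; the patient prevails.

patient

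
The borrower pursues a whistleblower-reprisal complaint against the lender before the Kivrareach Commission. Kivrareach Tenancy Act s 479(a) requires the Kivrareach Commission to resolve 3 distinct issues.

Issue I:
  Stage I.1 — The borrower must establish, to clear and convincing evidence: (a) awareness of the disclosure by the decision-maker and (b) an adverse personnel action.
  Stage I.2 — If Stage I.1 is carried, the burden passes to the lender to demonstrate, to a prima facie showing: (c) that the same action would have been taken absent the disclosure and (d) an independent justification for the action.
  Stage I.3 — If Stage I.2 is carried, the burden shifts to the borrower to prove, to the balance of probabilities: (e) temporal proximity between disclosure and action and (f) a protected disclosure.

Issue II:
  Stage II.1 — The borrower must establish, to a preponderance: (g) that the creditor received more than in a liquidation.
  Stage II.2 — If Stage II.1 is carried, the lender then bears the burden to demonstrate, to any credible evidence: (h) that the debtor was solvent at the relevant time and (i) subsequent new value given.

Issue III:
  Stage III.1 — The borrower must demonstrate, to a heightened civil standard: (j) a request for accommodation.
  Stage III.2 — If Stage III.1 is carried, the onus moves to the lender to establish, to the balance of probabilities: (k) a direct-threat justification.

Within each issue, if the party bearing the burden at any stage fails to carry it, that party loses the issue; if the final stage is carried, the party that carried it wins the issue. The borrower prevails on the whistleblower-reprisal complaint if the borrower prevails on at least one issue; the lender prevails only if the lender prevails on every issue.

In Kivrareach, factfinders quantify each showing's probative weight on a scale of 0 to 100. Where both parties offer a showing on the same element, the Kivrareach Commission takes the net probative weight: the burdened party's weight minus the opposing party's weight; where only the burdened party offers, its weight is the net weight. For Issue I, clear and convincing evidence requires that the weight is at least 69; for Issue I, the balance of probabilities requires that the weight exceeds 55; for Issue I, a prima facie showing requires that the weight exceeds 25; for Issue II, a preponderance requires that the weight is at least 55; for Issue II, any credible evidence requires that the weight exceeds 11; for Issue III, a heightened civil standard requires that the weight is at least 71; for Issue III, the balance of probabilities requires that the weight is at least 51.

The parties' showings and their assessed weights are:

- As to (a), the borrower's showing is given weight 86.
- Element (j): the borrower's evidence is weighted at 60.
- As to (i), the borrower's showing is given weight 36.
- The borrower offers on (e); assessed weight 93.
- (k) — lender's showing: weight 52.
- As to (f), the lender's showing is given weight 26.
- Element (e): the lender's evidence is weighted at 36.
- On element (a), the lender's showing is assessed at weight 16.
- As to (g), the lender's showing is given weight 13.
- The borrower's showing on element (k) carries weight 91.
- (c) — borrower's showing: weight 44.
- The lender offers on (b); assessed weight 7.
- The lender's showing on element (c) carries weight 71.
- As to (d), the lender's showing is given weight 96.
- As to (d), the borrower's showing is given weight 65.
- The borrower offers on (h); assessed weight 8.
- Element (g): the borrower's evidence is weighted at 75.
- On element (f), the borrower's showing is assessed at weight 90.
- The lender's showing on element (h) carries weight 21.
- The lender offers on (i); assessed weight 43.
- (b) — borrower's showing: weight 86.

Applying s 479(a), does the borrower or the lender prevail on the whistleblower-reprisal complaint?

— Issue I —
At Stage I.1 the borrower must meet clear and convincing evidence (weight is at least 69): on (a) the weight is 86 less the opposing 16 gives net 70, which does reach 69, so (a) meets the standard; on (b) the weight is 86 less the opposing 7 gives net 79, which does reach 69, so (b) meets the standard.
  Stage I.1 is satisfied; the onus moves to the lender.
At Stage I.2 the lender must meet a prima facie showing (weight exceeds 25): on (c) the weight is 71 less the opposing 44 gives net 27, > 25, so (c) meets the standard; on (d) the weight is 96 less the opposing 65 gives net 31, which does exceed 25, so (d) meets the standard.
  Stage I.2 is satisfied; the onus moves to the borrower.
At Stage I.3 the borrower must meet the balance of probabilities (weight exceeds 55): on (e) the weight is 93 less the opposing 36 gives net 57, which does exceed 55, so (e) meets the standard; on (f) the weight is 90 less the opposing 26 gives net 64, > 55, so (f) meets the standard.
  The borrower carries the last stage.
Every stage carried; the borrower prevails on this issue.
— Issue II —
Stage II.1 (borrower, a preponderance, weight is at least 55): (g) net 75−13=62 ≥ 55 — meets.
  Stage II.1 is satisfied; the onus moves to the lender.
Stage II.2 (lender, any credible evidence, weight exceeds 11): (h) net 21−8=13 > 11 — meets; (i) net 43−36=7 ≤ 11 — fails.
  Not every element is met, so the lender fails to carry Stage II.2.
The analysis ends at Stage II.2; the borrower prevails on this issue.
— Issue III —
At Stage III.1 the borrower must meet a heightened civil standard (weight is at least 71): on (j) the weight is 60, which does not reach 71, so (j) does not meet the standard.
  Not every element is met, so the borrower fails to carry Stage III.1.
The lender prevails on this issue.
Per-issue: Issue I → borrower; Issue II → borrower; Issue III → lender. The borrower must prevail on at least one issue; overall, the borrower prevails.

borrower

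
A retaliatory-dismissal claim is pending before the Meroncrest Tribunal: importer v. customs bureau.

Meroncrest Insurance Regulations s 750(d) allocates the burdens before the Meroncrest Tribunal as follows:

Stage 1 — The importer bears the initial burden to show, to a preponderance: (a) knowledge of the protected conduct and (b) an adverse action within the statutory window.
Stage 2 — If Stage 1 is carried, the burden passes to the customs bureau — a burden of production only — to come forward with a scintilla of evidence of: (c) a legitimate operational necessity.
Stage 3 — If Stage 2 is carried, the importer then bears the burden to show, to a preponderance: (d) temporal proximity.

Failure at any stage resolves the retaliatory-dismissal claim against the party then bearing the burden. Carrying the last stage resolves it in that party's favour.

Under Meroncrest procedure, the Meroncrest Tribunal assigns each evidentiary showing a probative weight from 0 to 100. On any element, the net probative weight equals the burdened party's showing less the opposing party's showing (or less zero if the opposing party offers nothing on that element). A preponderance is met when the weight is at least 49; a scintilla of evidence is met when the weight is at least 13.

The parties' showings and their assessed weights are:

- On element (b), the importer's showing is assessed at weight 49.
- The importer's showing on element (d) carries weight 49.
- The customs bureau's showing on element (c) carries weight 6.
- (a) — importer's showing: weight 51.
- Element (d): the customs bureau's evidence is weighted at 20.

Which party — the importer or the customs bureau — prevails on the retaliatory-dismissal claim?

importer

At Stage 1 the importer must meet a preponderance (weight is at least 49): on (a) the weight is 51, ≥ 49, so (a) meets the standard; on (b) the weight is 49, ≥ 49, so (b) meets the standard.
  Stage 1 is satisfied; the onus moves to the customs bureau.
At Stage 2 the customs bureau must meet a scintilla of evidence (weight is at least 13): on (c) the weight is 6, which does not reach 13, so (c) does not meet the standard.
  The customs bureau does not carry Stage 2.
The importer prevails.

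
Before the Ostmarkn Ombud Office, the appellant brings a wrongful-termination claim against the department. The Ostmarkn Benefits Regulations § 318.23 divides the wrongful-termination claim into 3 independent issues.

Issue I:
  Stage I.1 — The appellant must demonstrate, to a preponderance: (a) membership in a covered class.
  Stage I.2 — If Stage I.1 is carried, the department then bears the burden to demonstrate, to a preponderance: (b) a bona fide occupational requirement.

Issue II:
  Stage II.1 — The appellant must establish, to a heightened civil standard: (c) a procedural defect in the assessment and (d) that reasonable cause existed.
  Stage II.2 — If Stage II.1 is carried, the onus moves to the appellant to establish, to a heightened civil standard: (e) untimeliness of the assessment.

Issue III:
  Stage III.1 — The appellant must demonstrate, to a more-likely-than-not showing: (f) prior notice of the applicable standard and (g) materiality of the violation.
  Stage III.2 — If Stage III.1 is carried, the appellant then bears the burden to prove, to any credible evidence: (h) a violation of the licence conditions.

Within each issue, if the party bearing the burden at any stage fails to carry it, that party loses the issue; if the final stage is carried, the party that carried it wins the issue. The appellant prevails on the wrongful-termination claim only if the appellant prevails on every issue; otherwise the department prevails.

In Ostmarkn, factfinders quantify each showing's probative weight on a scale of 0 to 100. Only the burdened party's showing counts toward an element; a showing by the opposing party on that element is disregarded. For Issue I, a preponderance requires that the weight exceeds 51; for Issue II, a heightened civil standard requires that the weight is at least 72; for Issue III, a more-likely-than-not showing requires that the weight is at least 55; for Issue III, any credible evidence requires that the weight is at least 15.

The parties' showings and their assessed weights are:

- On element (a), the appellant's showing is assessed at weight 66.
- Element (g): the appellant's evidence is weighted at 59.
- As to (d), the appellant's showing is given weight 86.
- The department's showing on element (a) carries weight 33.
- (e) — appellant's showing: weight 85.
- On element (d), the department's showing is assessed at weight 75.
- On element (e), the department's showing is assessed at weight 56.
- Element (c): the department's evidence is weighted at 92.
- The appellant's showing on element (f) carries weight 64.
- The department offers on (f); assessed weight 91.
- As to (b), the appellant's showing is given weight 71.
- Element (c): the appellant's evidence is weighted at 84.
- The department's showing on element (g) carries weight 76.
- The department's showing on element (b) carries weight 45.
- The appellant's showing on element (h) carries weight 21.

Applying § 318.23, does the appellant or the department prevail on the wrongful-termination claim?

appellant

— Issue I —
Stage I.1 (appellant, a preponderance, weight exceeds 51): (a) 66 (department's 33 disregarded) > 51 — meets.
  All elements met. The burden passes to the department.
Stage I.2 (department, a preponderance, weight exceeds 51): (b) 45 (appellant's 71 disregarded) ≤ 51 — fails.
  Not every element is met, so the department fails to carry Stage I.2.
The appellant prevails on this issue.
— Issue II —
Stage II.1 (appellant, a heightened civil standard, weight is at least 72): (c) 84 (department's 92 disregarded) ≥ 72 — meets; (d) 86 (department's 75 disregarded) ≥ 72 — meets.
  All elements met. The appellant retains the burden for Stage II.2.
Stage II.2 (appellant, a heightened civil standard, weight is at least 72): (e) 85 (department's 56 disregarded) ≥ 72 — meets.
  Stage II.2 carried; the final stage is satisfied.
Every stage carried; the appellant prevails on this issue.
— Issue III —
At Stage III.1 the appellant must meet a more-likely-than-not showing (weight is at least 55): on (f) the weight is 64 (the department's 91 is given no effect), ≥ 55, so (f) meets the standard; on (g) the weight is 59 (the department's 76 is given no effect), which does reach 55, so (g) meets the standard.
  All elements met. The appellant retains the burden for Stage III.2.
At Stage III.2 the appellant must meet any credible evidence (weight is at least 15): on (h) the weight is 21, ≥ 15, so (h) meets the standard.
  The appellant carries the last stage.
With every stage satisfied, the appellant prevails on this issue.
Per-issue: Issue I → appellant; Issue II → appellant; Issue III → appellant. The appellant must prevail on every issue; overall, the appellant prevails.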